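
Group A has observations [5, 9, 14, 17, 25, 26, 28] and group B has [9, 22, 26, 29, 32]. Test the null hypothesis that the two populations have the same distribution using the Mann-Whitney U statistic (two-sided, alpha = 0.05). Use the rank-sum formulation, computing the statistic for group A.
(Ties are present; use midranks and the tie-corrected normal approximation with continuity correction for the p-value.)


Step 1: Combine and sort all 12 observations; assign midranks.
sorted (value, group): (5,X), (9,X), (9,Y), (14,X), (17,X), (22,Y), (25,X), (26,X), (26,Y), (28,X), (29,Y), (32,Y)
ranks: 5->1, 9->2.5, 9->2.5, 14->4, 17->5, 22->6, 25->7, 26->8.5, 26->8.5, 28->10, 29->11, 32->12
Step 2: Rank sum for X: R1 = 1 + 2.5 + 4 + 5 + 7 + 8.5 + 10 = 38.
Step 3: U_X = R1 - n1(n1+1)/2 = 38 - 7*8/2 = 38 - 28 = 10.
       U_Y = n1*n2 - U_X = 35 - 10 = 25.
Step 4: Ties are present, so use the tie-corrected normal approximation (with continuity correction) for the p-value.
Step 5: p-value = 0.253956; compare to alpha = 0.05. fail to reject H0.

U_X = 10, p = 0.253956, fail to reject H0 at alpha = 0.05.


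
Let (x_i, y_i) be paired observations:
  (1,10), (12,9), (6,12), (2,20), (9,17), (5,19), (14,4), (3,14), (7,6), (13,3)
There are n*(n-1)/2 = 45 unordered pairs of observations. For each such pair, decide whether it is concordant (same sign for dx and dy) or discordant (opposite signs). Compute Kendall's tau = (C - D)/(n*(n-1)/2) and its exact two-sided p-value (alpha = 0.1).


Step 1: Enumerate the 45 unordered pairs (i,j) with i<j and classify each by sign(x_j-x_i) * sign(y_j-y_i).
  (1,2):dx=+11,dy=-1->D; (1,3):dx=+5,dy=+2->C; (1,4):dx=+1,dy=+10->C; (1,5):dx=+8,dy=+7->C
  (1,6):dx=+4,dy=+9->C; (1,7):dx=+13,dy=-6->D; (1,8):dx=+2,dy=+4->C; (1,9):dx=+6,dy=-4->D
  (1,10):dx=+12,dy=-7->D; (2,3):dx=-6,dy=+3->D; (2,4):dx=-10,dy=+11->D; (2,5):dx=-3,dy=+8->D
  (2,6):dx=-7,dy=+10->D; (2,7):dx=+2,dy=-5->D; (2,8):dx=-9,dy=+5->D; (2,9):dx=-5,dy=-3->C
  (2,10):dx=+1,dy=-6->D; (3,4):dx=-4,dy=+8->D; (3,5):dx=+3,dy=+5->C; (3,6):dx=-1,dy=+7->D
  (3,7):dx=+8,dy=-8->D; (3,8):dx=-3,dy=+2->D; (3,9):dx=+1,dy=-6->D; (3,10):dx=+7,dy=-9->D
  (4,5):dx=+7,dy=-3->D; (4,6):dx=+3,dy=-1->D; (4,7):dx=+12,dy=-16->D; (4,8):dx=+1,dy=-6->D
  (4,9):dx=+5,dy=-14->D; (4,10):dx=+11,dy=-17->D; (5,6):dx=-4,dy=+2->D; (5,7):dx=+5,dy=-13->D
  (5,8):dx=-6,dy=-3->C; (5,9):dx=-2,dy=-11->C; (5,10):dx=+4,dy=-14->D; (6,7):dx=+9,dy=-15->D
  (6,8):dx=-2,dy=-5->C; (6,9):dx=+2,dy=-13->D; (6,10):dx=+8,dy=-16->D; (7,8):dx=-11,dy=+10->D
  (7,9):dx=-7,dy=+2->D; (7,10):dx=-1,dy=-1->C; (8,9):dx=+4,dy=-8->D; (8,10):dx=+10,dy=-11->D
  (9,10):dx=+6,dy=-3->D
Step 2: C = 11, D = 34, total pairs = 45.
Step 3: tau = (C - D)/(n(n-1)/2) = (11 - 34)/45 = -0.511111.
Step 4: Exact two-sided p-value (enumerate n! = 3628800 permutations of y under H0): p = 0.046623.
Step 5: alpha = 0.1. reject H0.

tau_b = -0.5111 (C=11, D=34), p = 0.046623, reject H0.


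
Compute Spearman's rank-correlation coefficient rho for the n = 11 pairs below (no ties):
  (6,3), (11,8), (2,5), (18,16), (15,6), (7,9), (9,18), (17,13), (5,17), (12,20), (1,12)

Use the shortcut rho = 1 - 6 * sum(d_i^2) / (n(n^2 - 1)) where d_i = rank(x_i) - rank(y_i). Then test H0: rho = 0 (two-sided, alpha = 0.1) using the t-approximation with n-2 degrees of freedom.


Step 1: Rank x and y separately (midranks; no ties here).
rank(x): 6->4, 11->7, 2->2, 18->11, 15->9, 7->5, 9->6, 17->10, 5->3, 12->8, 1->1
rank(y): 3->1, 8->4, 5->2, 16->8, 6->3, 9->5, 18->10, 13->7, 17->9, 20->11, 12->6
Step 2: d_i = R_x(i) - R_y(i); compute d_i^2.
  (4-1)^2=9, (7-4)^2=9, (2-2)^2=0, (11-8)^2=9, (9-3)^2=36, (5-5)^2=0, (6-10)^2=16, (10-7)^2=9, (3-9)^2=36, (8-11)^2=9, (1-6)^2=25
sum(d^2) = 158.
Step 3: rho = 1 - 6*158 / (11*(11^2 - 1)) = 1 - 948/1320 = 0.281818.
Step 4: Under H0, t = rho * sqrt((n-2)/(1-rho^2)) = 0.8812 ~ t(9).
Step 5: Two-sided p-value from the t-distribution with 9 df = 0.401145.
Step 6: alpha = 0.1. fail to reject H0.

rho = 0.2818, p = 0.401145, fail to reject H0 at alpha = 0.1.


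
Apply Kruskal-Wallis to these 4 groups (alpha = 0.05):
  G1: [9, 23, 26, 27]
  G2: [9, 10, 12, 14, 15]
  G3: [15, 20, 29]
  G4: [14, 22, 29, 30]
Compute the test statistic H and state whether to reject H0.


Step 1: Combine all N = 16 observations and assign midranks.
sorted (value, group, rank): (9,G1,1.5), (9,G2,1.5), (10,G2,3), (12,G2,4), (14,G2,5.5), (14,G4,5.5), (15,G2,7.5), (15,G3,7.5), (20,G3,9), (22,G4,10), (23,G1,11), (26,G1,12), (27,G1,13), (29,G3,14.5), (29,G4,14.5), (30,G4,16)
Step 2: Sum ranks within each group.
R_1 = 37.5 (n_1 = 4)
R_2 = 21.5 (n_2 = 5)
R_3 = 31 (n_3 = 3)
R_4 = 46 (n_4 = 4)
Step 3: H = 12/(N(N+1)) * sum(R_i^2/n_i) - 3(N+1)
     = 12/(16*17) * (37.5^2/4 + 21.5^2/5 + 31^2/3 + 46^2/4) - 3*17
     = 0.044118 * 1293.35 - 51
     = 6.059375.
Step 4: Ties present; correction factor C = 1 - 24/(16^3 - 16) = 0.994118. Corrected H = 6.059375 / 0.994118 = 6.095229.
Step 5: Under H0, H ~ chi^2(3); p-value = 0.107068.
Step 6: alpha = 0.05. fail to reject H0.

H = 6.0952, df = 3, p = 0.107068, fail to reject H0.


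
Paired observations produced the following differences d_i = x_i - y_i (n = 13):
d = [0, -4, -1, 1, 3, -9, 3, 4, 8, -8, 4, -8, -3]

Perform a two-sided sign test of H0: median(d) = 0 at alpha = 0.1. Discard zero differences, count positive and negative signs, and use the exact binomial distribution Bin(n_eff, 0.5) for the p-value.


Step 1: Discard zero differences. Original n = 13; n_eff = number of nonzero differences = 12.
Nonzero differences (with sign): -4, -1, +1, +3, -9, +3, +4, +8, -8, +4, -8, -3
Step 2: Count signs: positive = 6, negative = 6.
Step 3: Under H0: P(positive) = 0.5, so the number of positives S ~ Bin(12, 0.5).
Step 4: Two-sided exact p-value = sum of Bin(12,0.5) probabilities at or below the observed probability = 1.000000.
Step 5: alpha = 0.1. fail to reject H0.

n_eff = 12, pos = 6, neg = 6, p = 1.000000, fail to reject H0.


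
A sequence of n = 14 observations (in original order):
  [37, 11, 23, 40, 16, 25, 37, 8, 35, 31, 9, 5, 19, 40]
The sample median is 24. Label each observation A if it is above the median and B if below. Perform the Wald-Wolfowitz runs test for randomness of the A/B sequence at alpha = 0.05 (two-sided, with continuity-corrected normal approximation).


Step 1: Compute median = 24; label A = above, B = below.
Labels in order: ABBABAABAABBBA  (n_A = 7, n_B = 7)
Step 2: Count runs R = 9.
Step 3: Under H0 (random ordering), E[R] = 2*n_A*n_B/(n_A+n_B) + 1 = 2*7*7/14 + 1 = 8.0000.
        Var[R] = 2*n_A*n_B*(2*n_A*n_B - n_A - n_B) / ((n_A+n_B)^2 * (n_A+n_B-1)) = 8232/2548 = 3.2308.
        SD[R] = 1.7974.
Step 4: Continuity-corrected z = (R - 0.5 - E[R]) / SD[R] = (9 - 0.5 - 8.0000) / 1.7974 = 0.2782.
Step 5: Two-sided p-value via normal approximation = 2*(1 - Phi(|z|)) = 0.780879.
Step 6: alpha = 0.05. fail to reject H0.

R = 9, z = 0.2782, p = 0.780879, fail to reject H0.


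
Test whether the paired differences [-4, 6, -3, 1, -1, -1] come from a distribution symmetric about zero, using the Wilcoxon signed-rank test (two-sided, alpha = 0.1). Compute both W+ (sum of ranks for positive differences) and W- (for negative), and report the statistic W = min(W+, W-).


Step 1: Drop any zero differences (none here) and take |d_i|.
|d| = [4, 6, 3, 1, 1, 1]
Step 2: Midrank |d_i| (ties get averaged ranks).
ranks: |4|->5, |6|->6, |3|->4, |1|->2, |1|->2, |1|->2
Step 3: Attach original signs; sum ranks with positive sign and with negative sign.
W+ = 6 + 2 = 8
W- = 5 + 4 + 2 + 2 = 13
(Check: W+ + W- = 21 should equal n(n+1)/2 = 21.)
Step 4: Test statistic W = min(W+, W-) = 8.
Step 5: Ties in |d|, so use the tie-corrected normal approximation.
        E[W] = n(n+1)/4 = 6*7/4 = 10.5.
        Tie groups: |d|=1 (t=3); sum(t^3 - t) = 24.
        Var[W] = n(n+1)(2n+1)/24 - sum(t^3-t)/48 = 546/24 - 24/48 = 22.25.
        z = (W - E[W]) / sqrt(Var[W]) = (8 - 10.5) / 4.7170 = -0.5300.
        Two-sided p = 2*Phi(z) = 0.596113.
Step 6: alpha = 0.1. fail to reject H0.

W+ = 8, W- = 13, W = min = 8, p = 0.596113, fail to reject H0.


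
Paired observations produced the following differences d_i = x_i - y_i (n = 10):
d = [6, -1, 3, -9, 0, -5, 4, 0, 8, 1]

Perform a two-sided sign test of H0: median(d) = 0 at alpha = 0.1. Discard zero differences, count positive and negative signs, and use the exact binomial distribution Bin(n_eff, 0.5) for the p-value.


Step 1: Discard zero differences. Original n = 10; n_eff = number of nonzero differences = 8.
Nonzero differences (with sign): +6, -1, +3, -9, -5, +4, +8, +1
Step 2: Count signs: positive = 5, negative = 3.
Step 3: Under H0: P(positive) = 0.5, so the number of positives S ~ Bin(8, 0.5).
Step 4: Two-sided exact p-value = sum of Bin(8,0.5) probabilities at or below the observed probability = 0.726562.
Step 5: alpha = 0.1. fail to reject H0.

n_eff = 8, pos = 5, neg = 3, p = 0.726562, fail to reject H0.


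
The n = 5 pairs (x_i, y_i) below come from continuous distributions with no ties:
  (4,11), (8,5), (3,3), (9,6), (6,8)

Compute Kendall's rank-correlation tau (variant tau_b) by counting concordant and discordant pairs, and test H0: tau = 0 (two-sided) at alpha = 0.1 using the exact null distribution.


Step 1: Enumerate the 10 unordered pairs (i,j) with i<j and classify each by sign(x_j-x_i) * sign(y_j-y_i).
  (1,2):dx=+4,dy=-6->D; (1,3):dx=-1,dy=-8->C; (1,4):dx=+5,dy=-5->D; (1,5):dx=+2,dy=-3->D
  (2,3):dx=-5,dy=-2->C; (2,4):dx=+1,dy=+1->C; (2,5):dx=-2,dy=+3->D; (3,4):dx=+6,dy=+3->C
  (3,5):dx=+3,dy=+5->C; (4,5):dx=-3,dy=+2->D
Step 2: C = 5, D = 5, total pairs = 10.
Step 3: tau = (C - D)/(n(n-1)/2) = (5 - 5)/10 = 0.000000.
Step 4: Exact two-sided p-value (enumerate n! = 120 permutations of y under H0): p = 1.000000.
Step 5: alpha = 0.1. fail to reject H0.

tau_b = 0.0000 (C=5, D=5), p = 1.000000, fail to reject H0.


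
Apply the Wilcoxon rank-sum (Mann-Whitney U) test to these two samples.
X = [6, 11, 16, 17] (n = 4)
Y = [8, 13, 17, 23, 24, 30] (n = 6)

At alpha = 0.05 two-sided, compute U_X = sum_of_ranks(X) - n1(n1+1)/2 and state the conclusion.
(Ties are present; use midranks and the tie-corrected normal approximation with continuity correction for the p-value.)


Step 1: Combine and sort all 10 observations; assign midranks.
sorted (value, group): (6,X), (8,Y), (11,X), (13,Y), (16,X), (17,X), (17,Y), (23,Y), (24,Y), (30,Y)
ranks: 6->1, 8->2, 11->3, 13->4, 16->5, 17->6.5, 17->6.5, 23->8, 24->9, 30->10
Step 2: Rank sum for X: R1 = 1 + 3 + 5 + 6.5 = 15.5.
Step 3: U_X = R1 - n1(n1+1)/2 = 15.5 - 4*5/2 = 15.5 - 10 = 5.5.
       U_Y = n1*n2 - U_X = 24 - 5.5 = 18.5.
Step 4: Ties are present, so use the tie-corrected normal approximation (with continuity correction) for the p-value.
Step 5: p-value = 0.199458; compare to alpha = 0.05. fail to reject H0.

U_X = 5.5, p = 0.199458, fail to reject H0 at alpha = 0.05.


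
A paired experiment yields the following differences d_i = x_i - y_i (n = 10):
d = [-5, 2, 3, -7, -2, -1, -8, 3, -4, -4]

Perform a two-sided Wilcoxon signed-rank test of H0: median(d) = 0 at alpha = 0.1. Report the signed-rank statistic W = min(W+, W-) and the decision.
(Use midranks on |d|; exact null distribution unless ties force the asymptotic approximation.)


Step 1: Drop any zero differences (none here) and take |d_i|.
|d| = [5, 2, 3, 7, 2, 1, 8, 3, 4, 4]
Step 2: Midrank |d_i| (ties get averaged ranks).
ranks: |5|->8, |2|->2.5, |3|->4.5, |7|->9, |2|->2.5, |1|->1, |8|->10, |3|->4.5, |4|->6.5, |4|->6.5
Step 3: Attach original signs; sum ranks with positive sign and with negative sign.
W+ = 2.5 + 4.5 + 4.5 = 11.5
W- = 8 + 9 + 2.5 + 1 + 10 + 6.5 + 6.5 = 43.5
(Check: W+ + W- = 55 should equal n(n+1)/2 = 55.)
Step 4: Test statistic W = min(W+, W-) = 11.5.
Step 5: Ties in |d|, so use the tie-corrected normal approximation.
        E[W] = n(n+1)/4 = 10*11/4 = 27.5.
        Tie groups: |d|=2 (t=2), |d|=3 (t=2), |d|=4 (t=2); sum(t^3 - t) = 18.
        Var[W] = n(n+1)(2n+1)/24 - sum(t^3-t)/48 = 2310/24 - 18/48 = 95.875.
        z = (W - E[W]) / sqrt(Var[W]) = (11.5 - 27.5) / 9.7916 = -1.6341.
        Two-sided p = 2*Phi(z) = 0.102247.
Step 6: alpha = 0.1. fail to reject H0.

W+ = 11.5, W- = 43.5, W = min = 11.5, p = 0.102247, fail to reject H0.


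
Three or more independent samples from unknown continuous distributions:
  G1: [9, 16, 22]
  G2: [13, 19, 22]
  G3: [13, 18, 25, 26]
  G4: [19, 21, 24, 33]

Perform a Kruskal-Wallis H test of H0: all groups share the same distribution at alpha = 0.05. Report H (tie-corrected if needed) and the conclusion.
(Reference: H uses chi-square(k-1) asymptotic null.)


Step 1: Combine all N = 14 observations and assign midranks.
sorted (value, group, rank): (9,G1,1), (13,G2,2.5), (13,G3,2.5), (16,G1,4), (18,G3,5), (19,G2,6.5), (19,G4,6.5), (21,G4,8), (22,G1,9.5), (22,G2,9.5), (24,G4,11), (25,G3,12), (26,G3,13), (33,G4,14)
Step 2: Sum ranks within each group.
R_1 = 14.5 (n_1 = 3)
R_2 = 18.5 (n_2 = 3)
R_3 = 32.5 (n_3 = 4)
R_4 = 39.5 (n_4 = 4)
Step 3: H = 12/(N(N+1)) * sum(R_i^2/n_i) - 3(N+1)
     = 12/(14*15) * (14.5^2/3 + 18.5^2/3 + 32.5^2/4 + 39.5^2/4) - 3*15
     = 0.057143 * 838.292 - 45
     = 2.902381.
Step 4: Ties present; correction factor C = 1 - 18/(14^3 - 14) = 0.993407. Corrected H = 2.902381 / 0.993407 = 2.921645.
Step 5: Under H0, H ~ chi^2(3); p-value = 0.403864.
Step 6: alpha = 0.05. fail to reject H0.

H = 2.9216, df = 3, p = 0.403864, fail to reject H0.


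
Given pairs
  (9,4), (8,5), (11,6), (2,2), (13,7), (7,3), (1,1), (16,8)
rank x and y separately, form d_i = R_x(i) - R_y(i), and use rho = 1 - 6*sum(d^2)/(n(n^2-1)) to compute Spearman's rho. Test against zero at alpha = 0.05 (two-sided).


Step 1: Rank x and y separately (midranks; no ties here).
rank(x): 9->5, 8->4, 11->6, 2->2, 13->7, 7->3, 1->1, 16->8
rank(y): 4->4, 5->5, 6->6, 2->2, 7->7, 3->3, 1->1, 8->8
Step 2: d_i = R_x(i) - R_y(i); compute d_i^2.
  (5-4)^2=1, (4-5)^2=1, (6-6)^2=0, (2-2)^2=0, (7-7)^2=0, (3-3)^2=0, (1-1)^2=0, (8-8)^2=0
sum(d^2) = 2.
Step 3: rho = 1 - 6*2 / (8*(8^2 - 1)) = 1 - 12/504 = 0.976190.
Step 4: Under H0, t = rho * sqrt((n-2)/(1-rho^2)) = 11.0235 ~ t(6).
Step 5: Two-sided p-value from the t-distribution with 6 df = 0.000033.
Step 6: alpha = 0.05. reject H0.

rho = 0.9762, p = 0.000033, reject H0 at alpha = 0.05.


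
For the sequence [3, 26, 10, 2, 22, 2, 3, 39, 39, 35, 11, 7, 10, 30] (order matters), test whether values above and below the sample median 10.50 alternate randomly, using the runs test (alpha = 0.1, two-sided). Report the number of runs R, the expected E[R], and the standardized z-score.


Step 1: Compute median = 10.50; label A = above, B = below.
Labels in order: BABBABBAAAABBA  (n_A = 7, n_B = 7)
Step 2: Count runs R = 8.
Step 3: Under H0 (random ordering), E[R] = 2*n_A*n_B/(n_A+n_B) + 1 = 2*7*7/14 + 1 = 8.0000.
        Var[R] = 2*n_A*n_B*(2*n_A*n_B - n_A - n_B) / ((n_A+n_B)^2 * (n_A+n_B-1)) = 8232/2548 = 3.2308.
        SD[R] = 1.7974.
Step 4: R = E[R], so z = 0 with no continuity correction.
Step 5: Two-sided p-value via normal approximation = 2*(1 - Phi(|z|)) = 1.000000.
Step 6: alpha = 0.1. fail to reject H0.

R = 8, z = 0.0000, p = 1.000000, fail to reject H0.


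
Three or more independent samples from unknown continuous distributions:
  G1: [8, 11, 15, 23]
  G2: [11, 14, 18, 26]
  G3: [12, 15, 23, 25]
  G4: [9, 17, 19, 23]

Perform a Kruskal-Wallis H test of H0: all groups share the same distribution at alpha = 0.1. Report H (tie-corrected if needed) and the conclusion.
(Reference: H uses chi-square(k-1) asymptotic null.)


Step 1: Combine all N = 16 observations and assign midranks.
sorted (value, group, rank): (8,G1,1), (9,G4,2), (11,G1,3.5), (11,G2,3.5), (12,G3,5), (14,G2,6), (15,G1,7.5), (15,G3,7.5), (17,G4,9), (18,G2,10), (19,G4,11), (23,G1,13), (23,G3,13), (23,G4,13), (25,G3,15), (26,G2,16)
Step 2: Sum ranks within each group.
R_1 = 25 (n_1 = 4)
R_2 = 35.5 (n_2 = 4)
R_3 = 40.5 (n_3 = 4)
R_4 = 35 (n_4 = 4)
Step 3: H = 12/(N(N+1)) * sum(R_i^2/n_i) - 3(N+1)
     = 12/(16*17) * (25^2/4 + 35.5^2/4 + 40.5^2/4 + 35^2/4) - 3*17
     = 0.044118 * 1187.62 - 51
     = 1.395221.
Step 4: Ties present; correction factor C = 1 - 36/(16^3 - 16) = 0.991176. Corrected H = 1.395221 / 0.991176 = 1.407641.
Step 5: Under H0, H ~ chi^2(3); p-value = 0.703745.
Step 6: alpha = 0.1. fail to reject H0.

H = 1.4076, df = 3, p = 0.703745, fail to reject H0.


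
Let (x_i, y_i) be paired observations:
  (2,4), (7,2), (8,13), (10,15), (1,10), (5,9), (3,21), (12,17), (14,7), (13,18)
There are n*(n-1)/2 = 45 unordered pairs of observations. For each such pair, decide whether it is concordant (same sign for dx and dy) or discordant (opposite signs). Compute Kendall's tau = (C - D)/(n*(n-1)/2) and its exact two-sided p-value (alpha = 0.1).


Step 1: Enumerate the 45 unordered pairs (i,j) with i<j and classify each by sign(x_j-x_i) * sign(y_j-y_i).
  (1,2):dx=+5,dy=-2->D; (1,3):dx=+6,dy=+9->C; (1,4):dx=+8,dy=+11->C; (1,5):dx=-1,dy=+6->D
  (1,6):dx=+3,dy=+5->C; (1,7):dx=+1,dy=+17->C; (1,8):dx=+10,dy=+13->C; (1,9):dx=+12,dy=+3->C
  (1,10):dx=+11,dy=+14->C; (2,3):dx=+1,dy=+11->C; (2,4):dx=+3,dy=+13->C; (2,5):dx=-6,dy=+8->D
  (2,6):dx=-2,dy=+7->D; (2,7):dx=-4,dy=+19->D; (2,8):dx=+5,dy=+15->C; (2,9):dx=+7,dy=+5->C
  (2,10):dx=+6,dy=+16->C; (3,4):dx=+2,dy=+2->C; (3,5):dx=-7,dy=-3->C; (3,6):dx=-3,dy=-4->C
  (3,7):dx=-5,dy=+8->D; (3,8):dx=+4,dy=+4->C; (3,9):dx=+6,dy=-6->D; (3,10):dx=+5,dy=+5->C
  (4,5):dx=-9,dy=-5->C; (4,6):dx=-5,dy=-6->C; (4,7):dx=-7,dy=+6->D; (4,8):dx=+2,dy=+2->C
  (4,9):dx=+4,dy=-8->D; (4,10):dx=+3,dy=+3->C; (5,6):dx=+4,dy=-1->D; (5,7):dx=+2,dy=+11->C
  (5,8):dx=+11,dy=+7->C; (5,9):dx=+13,dy=-3->D; (5,10):dx=+12,dy=+8->C; (6,7):dx=-2,dy=+12->D
  (6,8):dx=+7,dy=+8->C; (6,9):dx=+9,dy=-2->D; (6,10):dx=+8,dy=+9->C; (7,8):dx=+9,dy=-4->D
  (7,9):dx=+11,dy=-14->D; (7,10):dx=+10,dy=-3->D; (8,9):dx=+2,dy=-10->D; (8,10):dx=+1,dy=+1->C
  (9,10):dx=-1,dy=+11->D
Step 2: C = 27, D = 18, total pairs = 45.
Step 3: tau = (C - D)/(n(n-1)/2) = (27 - 18)/45 = 0.200000.
Step 4: Exact two-sided p-value (enumerate n! = 3628800 permutations of y under H0): p = 0.484313.
Step 5: alpha = 0.1. fail to reject H0.

tau_b = 0.2000 (C=27, D=18), p = 0.484313, fail to reject H0.


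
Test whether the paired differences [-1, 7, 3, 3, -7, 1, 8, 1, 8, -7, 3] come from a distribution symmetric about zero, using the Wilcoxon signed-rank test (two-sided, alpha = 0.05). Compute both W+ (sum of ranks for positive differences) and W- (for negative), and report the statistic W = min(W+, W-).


Step 1: Drop any zero differences (none here) and take |d_i|.
|d| = [1, 7, 3, 3, 7, 1, 8, 1, 8, 7, 3]
Step 2: Midrank |d_i| (ties get averaged ranks).
ranks: |1|->2, |7|->8, |3|->5, |3|->5, |7|->8, |1|->2, |8|->10.5, |1|->2, |8|->10.5, |7|->8, |3|->5
Step 3: Attach original signs; sum ranks with positive sign and with negative sign.
W+ = 8 + 5 + 5 + 2 + 10.5 + 2 + 10.5 + 5 = 48
W- = 2 + 8 + 8 = 18
(Check: W+ + W- = 66 should equal n(n+1)/2 = 66.)
Step 4: Test statistic W = min(W+, W-) = 18.
Step 5: Ties in |d|, so use the tie-corrected normal approximation.
        E[W] = n(n+1)/4 = 11*12/4 = 33.
        Tie groups: |d|=1 (t=3), |d|=3 (t=3), |d|=7 (t=3), |d|=8 (t=2); sum(t^3 - t) = 78.
        Var[W] = n(n+1)(2n+1)/24 - sum(t^3-t)/48 = 3036/24 - 78/48 = 124.875.
        z = (W - E[W]) / sqrt(Var[W]) = (18 - 33) / 11.1747 = -1.3423.
        Two-sided p = 2*Phi(z) = 0.179495.
Step 6: alpha = 0.05. fail to reject H0.

W+ = 48, W- = 18, W = min = 18, p = 0.179495, fail to reject H0.


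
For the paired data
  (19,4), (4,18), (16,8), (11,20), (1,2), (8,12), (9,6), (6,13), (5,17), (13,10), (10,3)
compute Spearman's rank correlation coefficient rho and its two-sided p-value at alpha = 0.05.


Step 1: Rank x and y separately (midranks; no ties here).
rank(x): 19->11, 4->2, 16->10, 11->8, 1->1, 8->5, 9->6, 6->4, 5->3, 13->9, 10->7
rank(y): 4->3, 18->10, 8->5, 20->11, 2->1, 12->7, 6->4, 13->8, 17->9, 10->6, 3->2
Step 2: d_i = R_x(i) - R_y(i); compute d_i^2.
  (11-3)^2=64, (2-10)^2=64, (10-5)^2=25, (8-11)^2=9, (1-1)^2=0, (5-7)^2=4, (6-4)^2=4, (4-8)^2=16, (3-9)^2=36, (9-6)^2=9, (7-2)^2=25
sum(d^2) = 256.
Step 3: rho = 1 - 6*256 / (11*(11^2 - 1)) = 1 - 1536/1320 = -0.163636.
Step 4: Under H0, t = rho * sqrt((n-2)/(1-rho^2)) = -0.4976 ~ t(9).
Step 5: Two-sided p-value from the t-distribution with 9 df = 0.630685.
Step 6: alpha = 0.05. fail to reject H0.

rho = -0.1636, p = 0.630685, fail to reject H0 at alpha = 0.05.


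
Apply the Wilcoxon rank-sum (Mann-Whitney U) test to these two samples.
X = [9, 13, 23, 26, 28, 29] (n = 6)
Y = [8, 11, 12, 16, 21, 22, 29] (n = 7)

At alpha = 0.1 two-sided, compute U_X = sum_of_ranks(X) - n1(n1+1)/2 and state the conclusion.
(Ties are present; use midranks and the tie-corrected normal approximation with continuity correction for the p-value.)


Step 1: Combine and sort all 13 observations; assign midranks.
sorted (value, group): (8,Y), (9,X), (11,Y), (12,Y), (13,X), (16,Y), (21,Y), (22,Y), (23,X), (26,X), (28,X), (29,X), (29,Y)
ranks: 8->1, 9->2, 11->3, 12->4, 13->5, 16->6, 21->7, 22->8, 23->9, 26->10, 28->11, 29->12.5, 29->12.5
Step 2: Rank sum for X: R1 = 2 + 5 + 9 + 10 + 11 + 12.5 = 49.5.
Step 3: U_X = R1 - n1(n1+1)/2 = 49.5 - 6*7/2 = 49.5 - 21 = 28.5.
       U_Y = n1*n2 - U_X = 42 - 28.5 = 13.5.
Step 4: Ties are present, so use the tie-corrected normal approximation (with continuity correction) for the p-value.
Step 5: p-value = 0.316645; compare to alpha = 0.1. fail to reject H0.

U_X = 28.5, p = 0.316645, fail to reject H0 at alpha = 0.1.


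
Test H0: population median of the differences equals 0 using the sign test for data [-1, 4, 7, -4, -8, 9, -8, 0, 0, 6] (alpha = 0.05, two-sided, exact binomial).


Step 1: Discard zero differences. Original n = 10; n_eff = number of nonzero differences = 8.
Nonzero differences (with sign): -1, +4, +7, -4, -8, +9, -8, +6
Step 2: Count signs: positive = 4, negative = 4.
Step 3: Under H0: P(positive) = 0.5, so the number of positives S ~ Bin(8, 0.5).
Step 4: Two-sided exact p-value = sum of Bin(8,0.5) probabilities at or below the observed probability = 1.000000.
Step 5: alpha = 0.05. fail to reject H0.

n_eff = 8, pos = 4, neg = 4, p = 1.000000, fail to reject H0.


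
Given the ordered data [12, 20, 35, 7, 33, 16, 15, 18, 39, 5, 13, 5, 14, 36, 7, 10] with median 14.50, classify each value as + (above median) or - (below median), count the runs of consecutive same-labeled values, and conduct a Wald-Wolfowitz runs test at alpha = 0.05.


Step 1: Compute median = 14.50; label A = above, B = below.
Labels in order: BAABAAAAABBBBABB  (n_A = 8, n_B = 8)
Step 2: Count runs R = 7.
Step 3: Under H0 (random ordering), E[R] = 2*n_A*n_B/(n_A+n_B) + 1 = 2*8*8/16 + 1 = 9.0000.
        Var[R] = 2*n_A*n_B*(2*n_A*n_B - n_A - n_B) / ((n_A+n_B)^2 * (n_A+n_B-1)) = 14336/3840 = 3.7333.
        SD[R] = 1.9322.
Step 4: Continuity-corrected z = (R + 0.5 - E[R]) / SD[R] = (7 + 0.5 - 9.0000) / 1.9322 = -0.7763.
Step 5: Two-sided p-value via normal approximation = 2*(1 - Phi(|z|)) = 0.437558.
Step 6: alpha = 0.05. fail to reject H0.

R = 7, z = -0.7763, p = 0.437558, fail to reject H0.


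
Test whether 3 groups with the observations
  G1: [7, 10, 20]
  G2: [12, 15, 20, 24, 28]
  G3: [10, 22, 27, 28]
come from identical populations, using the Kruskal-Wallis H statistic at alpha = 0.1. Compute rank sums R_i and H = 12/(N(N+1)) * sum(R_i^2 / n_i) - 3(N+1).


Step 1: Combine all N = 12 observations and assign midranks.
sorted (value, group, rank): (7,G1,1), (10,G1,2.5), (10,G3,2.5), (12,G2,4), (15,G2,5), (20,G1,6.5), (20,G2,6.5), (22,G3,8), (24,G2,9), (27,G3,10), (28,G2,11.5), (28,G3,11.5)
Step 2: Sum ranks within each group.
R_1 = 10 (n_1 = 3)
R_2 = 36 (n_2 = 5)
R_3 = 32 (n_3 = 4)
Step 3: H = 12/(N(N+1)) * sum(R_i^2/n_i) - 3(N+1)
     = 12/(12*13) * (10^2/3 + 36^2/5 + 32^2/4) - 3*13
     = 0.076923 * 548.533 - 39
     = 3.194872.
Step 4: Ties present; correction factor C = 1 - 18/(12^3 - 12) = 0.989510. Corrected H = 3.194872 / 0.989510 = 3.228740.
Step 5: Under H0, H ~ chi^2(2); p-value = 0.199016.
Step 6: alpha = 0.1. fail to reject H0.

H = 3.2287, df = 2, p = 0.199016, fail to reject H0.


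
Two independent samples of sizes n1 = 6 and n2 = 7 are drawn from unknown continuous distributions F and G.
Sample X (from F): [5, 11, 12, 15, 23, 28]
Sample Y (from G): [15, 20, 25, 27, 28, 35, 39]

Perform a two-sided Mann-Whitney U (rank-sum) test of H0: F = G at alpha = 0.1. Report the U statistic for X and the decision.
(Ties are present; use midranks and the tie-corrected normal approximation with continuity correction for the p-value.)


Step 1: Combine and sort all 13 observations; assign midranks.
sorted (value, group): (5,X), (11,X), (12,X), (15,X), (15,Y), (20,Y), (23,X), (25,Y), (27,Y), (28,X), (28,Y), (35,Y), (39,Y)
ranks: 5->1, 11->2, 12->3, 15->4.5, 15->4.5, 20->6, 23->7, 25->8, 27->9, 28->10.5, 28->10.5, 35->12, 39->13
Step 2: Rank sum for X: R1 = 1 + 2 + 3 + 4.5 + 7 + 10.5 = 28.
Step 3: U_X = R1 - n1(n1+1)/2 = 28 - 6*7/2 = 28 - 21 = 7.
       U_Y = n1*n2 - U_X = 42 - 7 = 35.
Step 4: Ties are present, so use the tie-corrected normal approximation (with continuity correction) for the p-value.
Step 5: p-value = 0.053126; compare to alpha = 0.1. reject H0.

U_X = 7, p = 0.053126, reject H0 at alpha = 0.1.


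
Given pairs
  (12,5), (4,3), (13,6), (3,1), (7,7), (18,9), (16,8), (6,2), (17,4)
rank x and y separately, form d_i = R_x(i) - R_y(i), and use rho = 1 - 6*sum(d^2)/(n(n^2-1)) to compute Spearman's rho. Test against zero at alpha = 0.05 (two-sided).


Step 1: Rank x and y separately (midranks; no ties here).
rank(x): 12->5, 4->2, 13->6, 3->1, 7->4, 18->9, 16->7, 6->3, 17->8
rank(y): 5->5, 3->3, 6->6, 1->1, 7->7, 9->9, 8->8, 2->2, 4->4
Step 2: d_i = R_x(i) - R_y(i); compute d_i^2.
  (5-5)^2=0, (2-3)^2=1, (6-6)^2=0, (1-1)^2=0, (4-7)^2=9, (9-9)^2=0, (7-8)^2=1, (3-2)^2=1, (8-4)^2=16
sum(d^2) = 28.
Step 3: rho = 1 - 6*28 / (9*(9^2 - 1)) = 1 - 168/720 = 0.766667.
Step 4: Under H0, t = rho * sqrt((n-2)/(1-rho^2)) = 3.1593 ~ t(7).
Step 5: Two-sided p-value from the t-distribution with 7 df = 0.015944.
Step 6: alpha = 0.05. reject H0.

rho = 0.7667, p = 0.015944, reject H0 at alpha = 0.05.


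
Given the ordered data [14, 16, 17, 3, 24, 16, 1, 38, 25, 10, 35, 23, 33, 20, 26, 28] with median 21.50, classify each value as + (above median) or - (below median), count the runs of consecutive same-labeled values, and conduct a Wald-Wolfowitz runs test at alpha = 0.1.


Step 1: Compute median = 21.50; label A = above, B = below.
Labels in order: BBBBABBAABAAABAA  (n_A = 8, n_B = 8)
Step 2: Count runs R = 8.
Step 3: Under H0 (random ordering), E[R] = 2*n_A*n_B/(n_A+n_B) + 1 = 2*8*8/16 + 1 = 9.0000.
        Var[R] = 2*n_A*n_B*(2*n_A*n_B - n_A - n_B) / ((n_A+n_B)^2 * (n_A+n_B-1)) = 14336/3840 = 3.7333.
        SD[R] = 1.9322.
Step 4: Continuity-corrected z = (R + 0.5 - E[R]) / SD[R] = (8 + 0.5 - 9.0000) / 1.9322 = -0.2588.
Step 5: Two-sided p-value via normal approximation = 2*(1 - Phi(|z|)) = 0.795809.
Step 6: alpha = 0.1. fail to reject H0.

R = 8, z = -0.2588, p = 0.795809, fail to reject H0.


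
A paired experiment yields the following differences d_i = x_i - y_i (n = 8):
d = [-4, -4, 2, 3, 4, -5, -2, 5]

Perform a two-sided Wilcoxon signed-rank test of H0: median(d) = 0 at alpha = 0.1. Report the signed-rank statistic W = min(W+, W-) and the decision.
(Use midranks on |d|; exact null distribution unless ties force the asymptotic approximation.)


Step 1: Drop any zero differences (none here) and take |d_i|.
|d| = [4, 4, 2, 3, 4, 5, 2, 5]
Step 2: Midrank |d_i| (ties get averaged ranks).
ranks: |4|->5, |4|->5, |2|->1.5, |3|->3, |4|->5, |5|->7.5, |2|->1.5, |5|->7.5
Step 3: Attach original signs; sum ranks with positive sign and with negative sign.
W+ = 1.5 + 3 + 5 + 7.5 = 17
W- = 5 + 5 + 7.5 + 1.5 = 19
(Check: W+ + W- = 36 should equal n(n+1)/2 = 36.)
Step 4: Test statistic W = min(W+, W-) = 17.
Step 5: Ties in |d|, so use the tie-corrected normal approximation.
        E[W] = n(n+1)/4 = 8*9/4 = 18.
        Tie groups: |d|=2 (t=2), |d|=4 (t=3), |d|=5 (t=2); sum(t^3 - t) = 36.
        Var[W] = n(n+1)(2n+1)/24 - sum(t^3-t)/48 = 1224/24 - 36/48 = 50.25.
        z = (W - E[W]) / sqrt(Var[W]) = (17 - 18) / 7.0887 = -0.1411.
        Two-sided p = 2*Phi(z) = 0.887815.
Step 6: alpha = 0.1. fail to reject H0.

W+ = 17, W- = 19, W = min = 17, p = 0.887815, fail to reject H0.


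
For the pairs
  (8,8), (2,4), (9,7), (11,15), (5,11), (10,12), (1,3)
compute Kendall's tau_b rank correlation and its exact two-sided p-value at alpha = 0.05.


Step 1: Enumerate the 21 unordered pairs (i,j) with i<j and classify each by sign(x_j-x_i) * sign(y_j-y_i).
  (1,2):dx=-6,dy=-4->C; (1,3):dx=+1,dy=-1->D; (1,4):dx=+3,dy=+7->C; (1,5):dx=-3,dy=+3->D
  (1,6):dx=+2,dy=+4->C; (1,7):dx=-7,dy=-5->C; (2,3):dx=+7,dy=+3->C; (2,4):dx=+9,dy=+11->C
  (2,5):dx=+3,dy=+7->C; (2,6):dx=+8,dy=+8->C; (2,7):dx=-1,dy=-1->C; (3,4):dx=+2,dy=+8->C
  (3,5):dx=-4,dy=+4->D; (3,6):dx=+1,dy=+5->C; (3,7):dx=-8,dy=-4->C; (4,5):dx=-6,dy=-4->C
  (4,6):dx=-1,dy=-3->C; (4,7):dx=-10,dy=-12->C; (5,6):dx=+5,dy=+1->C; (5,7):dx=-4,dy=-8->C
  (6,7):dx=-9,dy=-9->C
Step 2: C = 18, D = 3, total pairs = 21.
Step 3: tau = (C - D)/(n(n-1)/2) = (18 - 3)/21 = 0.714286.
Step 4: Exact two-sided p-value (enumerate n! = 5040 permutations of y under H0): p = 0.030159.
Step 5: alpha = 0.05. reject H0.

tau_b = 0.7143 (C=18, D=3), p = 0.030159, reject H0.


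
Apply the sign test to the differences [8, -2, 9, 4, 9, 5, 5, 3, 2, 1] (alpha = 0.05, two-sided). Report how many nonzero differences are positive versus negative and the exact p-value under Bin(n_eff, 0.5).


Step 1: Discard zero differences. Original n = 10; n_eff = number of nonzero differences = 10.
Nonzero differences (with sign): +8, -2, +9, +4, +9, +5, +5, +3, +2, +1
Step 2: Count signs: positive = 9, negative = 1.
Step 3: Under H0: P(positive) = 0.5, so the number of positives S ~ Bin(10, 0.5).
Step 4: Two-sided exact p-value = sum of Bin(10,0.5) probabilities at or below the observed probability = 0.021484.
Step 5: alpha = 0.05. reject H0.

n_eff = 10, pos = 9, neg = 1, p = 0.021484, reject H0.


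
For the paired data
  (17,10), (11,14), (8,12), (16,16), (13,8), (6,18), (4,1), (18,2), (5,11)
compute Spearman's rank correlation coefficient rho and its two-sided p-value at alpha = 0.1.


Step 1: Rank x and y separately (midranks; no ties here).
rank(x): 17->8, 11->5, 8->4, 16->7, 13->6, 6->3, 4->1, 18->9, 5->2
rank(y): 10->4, 14->7, 12->6, 16->8, 8->3, 18->9, 1->1, 2->2, 11->5
Step 2: d_i = R_x(i) - R_y(i); compute d_i^2.
  (8-4)^2=16, (5-7)^2=4, (4-6)^2=4, (7-8)^2=1, (6-3)^2=9, (3-9)^2=36, (1-1)^2=0, (9-2)^2=49, (2-5)^2=9
sum(d^2) = 128.
Step 3: rho = 1 - 6*128 / (9*(9^2 - 1)) = 1 - 768/720 = -0.066667.
Step 4: Under H0, t = rho * sqrt((n-2)/(1-rho^2)) = -0.1768 ~ t(7).
Step 5: Two-sided p-value from the t-distribution with 7 df = 0.864690.
Step 6: alpha = 0.1. fail to reject H0.

rho = -0.0667, p = 0.864690, fail to reject H0 at alpha = 0.1.


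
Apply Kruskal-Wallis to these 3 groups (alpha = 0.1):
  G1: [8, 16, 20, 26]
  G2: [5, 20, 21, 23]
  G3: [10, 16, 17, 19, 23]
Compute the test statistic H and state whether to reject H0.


Step 1: Combine all N = 13 observations and assign midranks.
sorted (value, group, rank): (5,G2,1), (8,G1,2), (10,G3,3), (16,G1,4.5), (16,G3,4.5), (17,G3,6), (19,G3,7), (20,G1,8.5), (20,G2,8.5), (21,G2,10), (23,G2,11.5), (23,G3,11.5), (26,G1,13)
Step 2: Sum ranks within each group.
R_1 = 28 (n_1 = 4)
R_2 = 31 (n_2 = 4)
R_3 = 32 (n_3 = 5)
Step 3: H = 12/(N(N+1)) * sum(R_i^2/n_i) - 3(N+1)
     = 12/(13*14) * (28^2/4 + 31^2/4 + 32^2/5) - 3*14
     = 0.065934 * 641.05 - 42
     = 0.267033.
Step 4: Ties present; correction factor C = 1 - 18/(13^3 - 13) = 0.991758. Corrected H = 0.267033 / 0.991758 = 0.269252.
Step 5: Under H0, H ~ chi^2(2); p-value = 0.874043.
Step 6: alpha = 0.1. fail to reject H0.

H = 0.2693, df = 2, p = 0.874043, fail to reject H0.


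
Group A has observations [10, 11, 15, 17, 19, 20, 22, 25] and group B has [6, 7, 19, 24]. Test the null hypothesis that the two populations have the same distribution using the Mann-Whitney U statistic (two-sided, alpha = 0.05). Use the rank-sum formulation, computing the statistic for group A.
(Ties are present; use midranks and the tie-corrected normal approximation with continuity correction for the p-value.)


Step 1: Combine and sort all 12 observations; assign midranks.
sorted (value, group): (6,Y), (7,Y), (10,X), (11,X), (15,X), (17,X), (19,X), (19,Y), (20,X), (22,X), (24,Y), (25,X)
ranks: 6->1, 7->2, 10->3, 11->4, 15->5, 17->6, 19->7.5, 19->7.5, 20->9, 22->10, 24->11, 25->12
Step 2: Rank sum for X: R1 = 3 + 4 + 5 + 6 + 7.5 + 9 + 10 + 12 = 56.5.
Step 3: U_X = R1 - n1(n1+1)/2 = 56.5 - 8*9/2 = 56.5 - 36 = 20.5.
       U_Y = n1*n2 - U_X = 32 - 20.5 = 11.5.
Step 4: Ties are present, so use the tie-corrected normal approximation (with continuity correction) for the p-value.
Step 5: p-value = 0.496152; compare to alpha = 0.05. fail to reject H0.

U_X = 20.5, p = 0.496152, fail to reject H0 at alpha = 0.05.


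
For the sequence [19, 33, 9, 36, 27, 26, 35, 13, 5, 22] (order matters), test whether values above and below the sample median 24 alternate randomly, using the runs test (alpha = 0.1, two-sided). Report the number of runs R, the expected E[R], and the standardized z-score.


Step 1: Compute median = 24; label A = above, B = below.
Labels in order: BABAAAABBB  (n_A = 5, n_B = 5)
Step 2: Count runs R = 5.
Step 3: Under H0 (random ordering), E[R] = 2*n_A*n_B/(n_A+n_B) + 1 = 2*5*5/10 + 1 = 6.0000.
        Var[R] = 2*n_A*n_B*(2*n_A*n_B - n_A - n_B) / ((n_A+n_B)^2 * (n_A+n_B-1)) = 2000/900 = 2.2222.
        SD[R] = 1.4907.
Step 4: Continuity-corrected z = (R + 0.5 - E[R]) / SD[R] = (5 + 0.5 - 6.0000) / 1.4907 = -0.3354.
Step 5: Two-sided p-value via normal approximation = 2*(1 - Phi(|z|)) = 0.737316.
Step 6: alpha = 0.1. fail to reject H0.

R = 5, z = -0.3354, p = 0.737316, fail to reject H0.


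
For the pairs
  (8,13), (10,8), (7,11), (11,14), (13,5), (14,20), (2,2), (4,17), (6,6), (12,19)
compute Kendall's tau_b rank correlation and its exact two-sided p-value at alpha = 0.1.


Step 1: Enumerate the 45 unordered pairs (i,j) with i<j and classify each by sign(x_j-x_i) * sign(y_j-y_i).
  (1,2):dx=+2,dy=-5->D; (1,3):dx=-1,dy=-2->C; (1,4):dx=+3,dy=+1->C; (1,5):dx=+5,dy=-8->D
  (1,6):dx=+6,dy=+7->C; (1,7):dx=-6,dy=-11->C; (1,8):dx=-4,dy=+4->D; (1,9):dx=-2,dy=-7->C
  (1,10):dx=+4,dy=+6->C; (2,3):dx=-3,dy=+3->D; (2,4):dx=+1,dy=+6->C; (2,5):dx=+3,dy=-3->D
  (2,6):dx=+4,dy=+12->C; (2,7):dx=-8,dy=-6->C; (2,8):dx=-6,dy=+9->D; (2,9):dx=-4,dy=-2->C
  (2,10):dx=+2,dy=+11->C; (3,4):dx=+4,dy=+3->C; (3,5):dx=+6,dy=-6->D; (3,6):dx=+7,dy=+9->C
  (3,7):dx=-5,dy=-9->C; (3,8):dx=-3,dy=+6->D; (3,9):dx=-1,dy=-5->C; (3,10):dx=+5,dy=+8->C
  (4,5):dx=+2,dy=-9->D; (4,6):dx=+3,dy=+6->C; (4,7):dx=-9,dy=-12->C; (4,8):dx=-7,dy=+3->D
  (4,9):dx=-5,dy=-8->C; (4,10):dx=+1,dy=+5->C; (5,6):dx=+1,dy=+15->C; (5,7):dx=-11,dy=-3->C
  (5,8):dx=-9,dy=+12->D; (5,9):dx=-7,dy=+1->D; (5,10):dx=-1,dy=+14->D; (6,7):dx=-12,dy=-18->C
  (6,8):dx=-10,dy=-3->C; (6,9):dx=-8,dy=-14->C; (6,10):dx=-2,dy=-1->C; (7,8):dx=+2,dy=+15->C
  (7,9):dx=+4,dy=+4->C; (7,10):dx=+10,dy=+17->C; (8,9):dx=+2,dy=-11->D; (8,10):dx=+8,dy=+2->C
  (9,10):dx=+6,dy=+13->C
Step 2: C = 31, D = 14, total pairs = 45.
Step 3: tau = (C - D)/(n(n-1)/2) = (31 - 14)/45 = 0.377778.
Step 4: Exact two-sided p-value (enumerate n! = 3628800 permutations of y under H0): p = 0.155742.
Step 5: alpha = 0.1. fail to reject H0.

tau_b = 0.3778 (C=31, D=14), p = 0.155742, fail to reject H0.


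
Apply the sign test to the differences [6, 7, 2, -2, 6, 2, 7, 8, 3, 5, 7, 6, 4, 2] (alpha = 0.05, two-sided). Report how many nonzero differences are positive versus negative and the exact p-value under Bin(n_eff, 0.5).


Step 1: Discard zero differences. Original n = 14; n_eff = number of nonzero differences = 14.
Nonzero differences (with sign): +6, +7, +2, -2, +6, +2, +7, +8, +3, +5, +7, +6, +4, +2
Step 2: Count signs: positive = 13, negative = 1.
Step 3: Under H0: P(positive) = 0.5, so the number of positives S ~ Bin(14, 0.5).
Step 4: Two-sided exact p-value = sum of Bin(14,0.5) probabilities at or below the observed probability = 0.001831.
Step 5: alpha = 0.05. reject H0.

n_eff = 14, pos = 13, neg = 1, p = 0.001831, reject H0.


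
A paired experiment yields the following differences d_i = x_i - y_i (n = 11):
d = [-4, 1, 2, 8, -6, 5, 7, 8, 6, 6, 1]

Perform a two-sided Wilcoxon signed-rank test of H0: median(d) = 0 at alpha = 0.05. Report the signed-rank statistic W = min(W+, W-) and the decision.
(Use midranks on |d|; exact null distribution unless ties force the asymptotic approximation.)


Step 1: Drop any zero differences (none here) and take |d_i|.
|d| = [4, 1, 2, 8, 6, 5, 7, 8, 6, 6, 1]
Step 2: Midrank |d_i| (ties get averaged ranks).
ranks: |4|->4, |1|->1.5, |2|->3, |8|->10.5, |6|->7, |5|->5, |7|->9, |8|->10.5, |6|->7, |6|->7, |1|->1.5
Step 3: Attach original signs; sum ranks with positive sign and with negative sign.
W+ = 1.5 + 3 + 10.5 + 5 + 9 + 10.5 + 7 + 7 + 1.5 = 55
W- = 4 + 7 = 11
(Check: W+ + W- = 66 should equal n(n+1)/2 = 66.)
Step 4: Test statistic W = min(W+, W-) = 11.
Step 5: Ties in |d|, so use the tie-corrected normal approximation.
        E[W] = n(n+1)/4 = 11*12/4 = 33.
        Tie groups: |d|=1 (t=2), |d|=6 (t=3), |d|=8 (t=2); sum(t^3 - t) = 36.
        Var[W] = n(n+1)(2n+1)/24 - sum(t^3-t)/48 = 3036/24 - 36/48 = 125.75.
        z = (W - E[W]) / sqrt(Var[W]) = (11 - 33) / 11.2138 = -1.9619.
        Two-sided p = 2*Phi(z) = 0.049778.
Step 6: alpha = 0.05. reject H0.

W+ = 55, W- = 11, W = min = 11, p = 0.049778, reject H0.


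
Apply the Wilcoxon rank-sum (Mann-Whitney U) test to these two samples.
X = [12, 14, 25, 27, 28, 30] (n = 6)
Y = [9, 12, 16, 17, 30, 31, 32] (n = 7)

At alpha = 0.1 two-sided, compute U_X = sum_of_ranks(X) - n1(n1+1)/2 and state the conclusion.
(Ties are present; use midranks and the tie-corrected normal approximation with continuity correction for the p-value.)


Step 1: Combine and sort all 13 observations; assign midranks.
sorted (value, group): (9,Y), (12,X), (12,Y), (14,X), (16,Y), (17,Y), (25,X), (27,X), (28,X), (30,X), (30,Y), (31,Y), (32,Y)
ranks: 9->1, 12->2.5, 12->2.5, 14->4, 16->5, 17->6, 25->7, 27->8, 28->9, 30->10.5, 30->10.5, 31->12, 32->13
Step 2: Rank sum for X: R1 = 2.5 + 4 + 7 + 8 + 9 + 10.5 = 41.
Step 3: U_X = R1 - n1(n1+1)/2 = 41 - 6*7/2 = 41 - 21 = 20.
       U_Y = n1*n2 - U_X = 42 - 20 = 22.
Step 4: Ties are present, so use the tie-corrected normal approximation (with continuity correction) for the p-value.
Step 5: p-value = 0.942900; compare to alpha = 0.1. fail to reject H0.

U_X = 20, p = 0.942900, fail to reject H0 at alpha = 0.1.


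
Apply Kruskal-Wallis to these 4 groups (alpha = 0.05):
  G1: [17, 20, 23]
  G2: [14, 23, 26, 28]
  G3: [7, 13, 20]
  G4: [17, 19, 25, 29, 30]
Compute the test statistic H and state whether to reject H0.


Step 1: Combine all N = 15 observations and assign midranks.
sorted (value, group, rank): (7,G3,1), (13,G3,2), (14,G2,3), (17,G1,4.5), (17,G4,4.5), (19,G4,6), (20,G1,7.5), (20,G3,7.5), (23,G1,9.5), (23,G2,9.5), (25,G4,11), (26,G2,12), (28,G2,13), (29,G4,14), (30,G4,15)
Step 2: Sum ranks within each group.
R_1 = 21.5 (n_1 = 3)
R_2 = 37.5 (n_2 = 4)
R_3 = 10.5 (n_3 = 3)
R_4 = 50.5 (n_4 = 5)
Step 3: H = 12/(N(N+1)) * sum(R_i^2/n_i) - 3(N+1)
     = 12/(15*16) * (21.5^2/3 + 37.5^2/4 + 10.5^2/3 + 50.5^2/5) - 3*16
     = 0.050000 * 1052.45 - 48
     = 4.622292.
Step 4: Ties present; correction factor C = 1 - 18/(15^3 - 15) = 0.994643. Corrected H = 4.622292 / 0.994643 = 4.647187.
Step 5: Under H0, H ~ chi^2(3); p-value = 0.199531.
Step 6: alpha = 0.05. fail to reject H0.

H = 4.6472, df = 3, p = 0.199531, fail to reject H0.


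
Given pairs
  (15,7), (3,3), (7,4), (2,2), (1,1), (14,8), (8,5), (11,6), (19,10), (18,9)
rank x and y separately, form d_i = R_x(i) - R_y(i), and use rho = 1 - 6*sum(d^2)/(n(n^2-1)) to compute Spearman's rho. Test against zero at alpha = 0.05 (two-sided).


Step 1: Rank x and y separately (midranks; no ties here).
rank(x): 15->8, 3->3, 7->4, 2->2, 1->1, 14->7, 8->5, 11->6, 19->10, 18->9
rank(y): 7->7, 3->3, 4->4, 2->2, 1->1, 8->8, 5->5, 6->6, 10->10, 9->9
Step 2: d_i = R_x(i) - R_y(i); compute d_i^2.
  (8-7)^2=1, (3-3)^2=0, (4-4)^2=0, (2-2)^2=0, (1-1)^2=0, (7-8)^2=1, (5-5)^2=0, (6-6)^2=0, (10-10)^2=0, (9-9)^2=0
sum(d^2) = 2.
Step 3: rho = 1 - 6*2 / (10*(10^2 - 1)) = 1 - 12/990 = 0.987879.
Step 4: Under H0, t = rho * sqrt((n-2)/(1-rho^2)) = 18.0003 ~ t(8).
Step 5: Two-sided p-value from the t-distribution with 8 df = 0.000000.
Step 6: alpha = 0.05. reject H0.

rho = 0.9879, p = 0.000000, reject H0 at alpha = 0.05.
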